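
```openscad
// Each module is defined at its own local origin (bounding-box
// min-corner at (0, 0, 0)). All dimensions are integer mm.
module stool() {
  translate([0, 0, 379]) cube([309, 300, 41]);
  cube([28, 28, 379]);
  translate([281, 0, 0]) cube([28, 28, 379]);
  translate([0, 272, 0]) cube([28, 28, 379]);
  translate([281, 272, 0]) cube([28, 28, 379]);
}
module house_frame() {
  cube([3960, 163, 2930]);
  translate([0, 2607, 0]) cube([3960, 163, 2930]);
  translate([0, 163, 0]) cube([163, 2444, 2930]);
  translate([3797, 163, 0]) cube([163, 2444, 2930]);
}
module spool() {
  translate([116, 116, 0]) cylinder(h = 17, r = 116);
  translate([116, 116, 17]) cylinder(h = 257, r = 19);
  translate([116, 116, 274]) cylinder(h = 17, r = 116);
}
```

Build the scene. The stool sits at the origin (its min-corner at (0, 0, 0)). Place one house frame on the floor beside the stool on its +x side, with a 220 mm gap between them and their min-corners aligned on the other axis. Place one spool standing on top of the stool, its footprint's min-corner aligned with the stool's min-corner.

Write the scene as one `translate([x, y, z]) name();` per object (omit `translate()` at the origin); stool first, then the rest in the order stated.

stool();
translate([529, 0, 0]) house_frame();
translate([0, 0, 420]) spool();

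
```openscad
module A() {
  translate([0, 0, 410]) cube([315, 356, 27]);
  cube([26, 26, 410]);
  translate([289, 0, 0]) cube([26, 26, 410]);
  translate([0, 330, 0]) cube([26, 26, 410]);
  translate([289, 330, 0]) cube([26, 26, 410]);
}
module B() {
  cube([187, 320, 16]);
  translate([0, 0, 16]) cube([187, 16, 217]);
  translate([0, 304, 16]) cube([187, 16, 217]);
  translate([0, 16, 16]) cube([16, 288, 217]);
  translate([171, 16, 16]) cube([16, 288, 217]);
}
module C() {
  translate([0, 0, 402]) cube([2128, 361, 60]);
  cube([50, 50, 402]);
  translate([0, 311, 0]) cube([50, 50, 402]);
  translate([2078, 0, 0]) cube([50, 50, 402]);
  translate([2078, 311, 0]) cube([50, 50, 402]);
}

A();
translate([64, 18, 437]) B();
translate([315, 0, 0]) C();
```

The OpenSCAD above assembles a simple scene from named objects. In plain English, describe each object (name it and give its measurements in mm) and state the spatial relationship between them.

A is a four-legged stool. The seat is a 315×356×27 mm slab whose top surface is at z = 437 mm; four square legs, each 26×26 mm in cross-section, run from the floor (z = 0) to the underside of the seat, each flush with a corner of the seat.

B is an open-topped rectangular box: outside dimensions 187×320×233 mm, with a uniform wall and base thickness of 16 mm. The base is a full 187×320 slab on the floor; four walls sit on top of the base. The front and back walls (the −y and +y sides) span the full width; the two side walls fit between them.

C is a bench: a 2128×361 mm seat slab, 60 mm thick, top at z = 462 mm, on four 50×50 mm square legs flush with the seat corners and standing on z = 0.

The open box is on top of the stool, centred. The bench is against the stool's +x side, with their −y faces flush.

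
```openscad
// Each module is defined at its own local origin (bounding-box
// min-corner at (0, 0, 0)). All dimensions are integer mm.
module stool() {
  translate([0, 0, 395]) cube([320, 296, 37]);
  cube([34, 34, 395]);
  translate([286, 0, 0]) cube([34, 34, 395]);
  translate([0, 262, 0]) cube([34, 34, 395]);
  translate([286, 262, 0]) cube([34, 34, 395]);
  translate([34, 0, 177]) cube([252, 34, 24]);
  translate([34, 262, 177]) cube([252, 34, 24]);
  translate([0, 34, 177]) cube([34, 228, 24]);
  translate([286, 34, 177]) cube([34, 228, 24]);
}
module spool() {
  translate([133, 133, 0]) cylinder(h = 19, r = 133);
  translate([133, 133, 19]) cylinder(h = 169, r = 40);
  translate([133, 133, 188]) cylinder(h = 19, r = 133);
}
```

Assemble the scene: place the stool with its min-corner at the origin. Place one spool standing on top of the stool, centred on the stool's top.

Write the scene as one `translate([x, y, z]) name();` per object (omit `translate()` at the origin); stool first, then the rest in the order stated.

stool();
translate([27, 15, 432]) spool();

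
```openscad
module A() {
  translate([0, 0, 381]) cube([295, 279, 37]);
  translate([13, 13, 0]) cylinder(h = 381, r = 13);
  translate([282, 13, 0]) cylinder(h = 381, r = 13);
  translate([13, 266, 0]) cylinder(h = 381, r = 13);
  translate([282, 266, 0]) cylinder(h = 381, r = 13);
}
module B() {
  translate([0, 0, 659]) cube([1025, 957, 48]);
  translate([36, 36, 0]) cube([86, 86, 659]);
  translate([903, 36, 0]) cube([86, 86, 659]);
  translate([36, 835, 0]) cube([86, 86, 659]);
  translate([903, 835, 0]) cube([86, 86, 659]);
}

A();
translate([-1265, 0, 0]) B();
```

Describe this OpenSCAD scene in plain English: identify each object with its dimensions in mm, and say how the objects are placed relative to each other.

A is a four-legged stool. The seat is 295×279 mm, 37 mm thick, top at z = 418 mm. It stands on four round legs, each 26 mm in diameter, from z = 0 to the seat underside, each leg's axis is inset half a diameter from the nearest pair of seat edges (so the leg's bounding box is flush with the corner).

B is a table with a 1025×957 mm rectangular top, 48 mm thick, top surface at z = 707 mm, supported by four 86×86 mm square legs, each inset 36 mm from the nearest pair of top edges, running from the floor.

The table is on the floor beside the stool on its −x side.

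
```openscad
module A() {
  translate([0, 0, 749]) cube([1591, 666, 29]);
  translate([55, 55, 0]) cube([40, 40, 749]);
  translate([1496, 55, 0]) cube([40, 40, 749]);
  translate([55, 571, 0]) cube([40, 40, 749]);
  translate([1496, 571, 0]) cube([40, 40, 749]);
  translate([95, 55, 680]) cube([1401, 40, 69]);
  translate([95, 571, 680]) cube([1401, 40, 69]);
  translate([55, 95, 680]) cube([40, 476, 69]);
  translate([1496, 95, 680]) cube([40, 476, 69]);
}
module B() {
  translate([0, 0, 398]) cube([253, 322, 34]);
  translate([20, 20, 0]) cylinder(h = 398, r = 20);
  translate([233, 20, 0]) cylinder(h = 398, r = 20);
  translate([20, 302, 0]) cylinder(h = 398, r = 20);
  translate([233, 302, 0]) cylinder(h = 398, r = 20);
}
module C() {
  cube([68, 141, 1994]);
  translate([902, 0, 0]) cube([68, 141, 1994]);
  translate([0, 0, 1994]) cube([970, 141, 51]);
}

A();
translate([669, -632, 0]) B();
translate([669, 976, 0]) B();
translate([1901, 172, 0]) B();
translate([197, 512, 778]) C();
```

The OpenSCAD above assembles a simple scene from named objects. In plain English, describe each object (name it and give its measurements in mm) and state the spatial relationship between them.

A is a table with a 1591×666 mm rectangular top, 29 mm thick, top surface at z = 778 mm, supported by four 40×40 mm square legs, each inset 55 mm from the nearest pair of top edges, running from the floor. Four apron rails, 40 mm thick and 69 mm tall, run between adjacent legs with their top edges flush with the underside of the top and their outer faces flush with the legs' outer faces.

B is a four-legged stool. The seat is a 253×322×34 mm slab whose top surface is at z = 432 mm; four round legs, each 40 mm in diameter, run from the floor (z = 0) to the underside of the seat, each leg's axis is inset half a diameter from the nearest pair of seat edges (so the leg's bounding box is flush with the corner).

C is a rectangular door frame: two vertical jambs of 68×141 mm section, 1994 mm tall, with a clear opening 834 mm wide between their inner faces. A header 51 mm tall and 141 mm deep lies on top of the jambs and spans the full outside width.

Three stools sit around the table at the −y, +y, +x sides. The door frame is on top of the table.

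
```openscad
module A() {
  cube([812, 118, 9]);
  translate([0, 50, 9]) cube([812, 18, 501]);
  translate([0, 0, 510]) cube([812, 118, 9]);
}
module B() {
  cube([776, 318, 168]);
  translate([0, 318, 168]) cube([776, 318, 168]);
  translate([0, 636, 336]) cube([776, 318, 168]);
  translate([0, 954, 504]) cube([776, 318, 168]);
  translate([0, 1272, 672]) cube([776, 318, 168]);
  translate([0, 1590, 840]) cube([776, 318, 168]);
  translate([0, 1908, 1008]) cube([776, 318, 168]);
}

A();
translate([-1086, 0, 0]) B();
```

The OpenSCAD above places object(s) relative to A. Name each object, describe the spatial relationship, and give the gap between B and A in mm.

The staircase's nearest face is 310 mm from the I-beam's −x face.

A is an I-beam. B is a staircase. The staircase is on the floor beside the I-beam on its −x side. The gap between the staircase and the I-beam is 310 mm.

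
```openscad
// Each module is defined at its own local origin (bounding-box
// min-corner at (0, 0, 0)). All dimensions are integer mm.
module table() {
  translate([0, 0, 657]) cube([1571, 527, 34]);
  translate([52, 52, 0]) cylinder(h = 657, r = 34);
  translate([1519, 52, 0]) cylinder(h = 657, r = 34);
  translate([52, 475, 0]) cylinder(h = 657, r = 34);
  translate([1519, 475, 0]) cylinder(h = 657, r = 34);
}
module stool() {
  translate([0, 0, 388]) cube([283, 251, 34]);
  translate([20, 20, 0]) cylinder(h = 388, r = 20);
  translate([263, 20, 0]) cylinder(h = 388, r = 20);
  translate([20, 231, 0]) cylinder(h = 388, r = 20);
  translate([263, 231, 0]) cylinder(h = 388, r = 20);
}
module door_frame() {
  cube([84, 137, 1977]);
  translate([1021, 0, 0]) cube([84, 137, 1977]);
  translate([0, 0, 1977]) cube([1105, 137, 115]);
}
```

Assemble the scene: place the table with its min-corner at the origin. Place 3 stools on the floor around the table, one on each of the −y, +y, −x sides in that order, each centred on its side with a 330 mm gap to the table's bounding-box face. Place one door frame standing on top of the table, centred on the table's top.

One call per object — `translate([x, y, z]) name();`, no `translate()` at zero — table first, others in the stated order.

table();
translate([644, -581, 0]) stool();
translate([644, 857, 0]) stool();
translate([-613, 138, 0]) stool();
translate([233, 195, 691]) door_frame();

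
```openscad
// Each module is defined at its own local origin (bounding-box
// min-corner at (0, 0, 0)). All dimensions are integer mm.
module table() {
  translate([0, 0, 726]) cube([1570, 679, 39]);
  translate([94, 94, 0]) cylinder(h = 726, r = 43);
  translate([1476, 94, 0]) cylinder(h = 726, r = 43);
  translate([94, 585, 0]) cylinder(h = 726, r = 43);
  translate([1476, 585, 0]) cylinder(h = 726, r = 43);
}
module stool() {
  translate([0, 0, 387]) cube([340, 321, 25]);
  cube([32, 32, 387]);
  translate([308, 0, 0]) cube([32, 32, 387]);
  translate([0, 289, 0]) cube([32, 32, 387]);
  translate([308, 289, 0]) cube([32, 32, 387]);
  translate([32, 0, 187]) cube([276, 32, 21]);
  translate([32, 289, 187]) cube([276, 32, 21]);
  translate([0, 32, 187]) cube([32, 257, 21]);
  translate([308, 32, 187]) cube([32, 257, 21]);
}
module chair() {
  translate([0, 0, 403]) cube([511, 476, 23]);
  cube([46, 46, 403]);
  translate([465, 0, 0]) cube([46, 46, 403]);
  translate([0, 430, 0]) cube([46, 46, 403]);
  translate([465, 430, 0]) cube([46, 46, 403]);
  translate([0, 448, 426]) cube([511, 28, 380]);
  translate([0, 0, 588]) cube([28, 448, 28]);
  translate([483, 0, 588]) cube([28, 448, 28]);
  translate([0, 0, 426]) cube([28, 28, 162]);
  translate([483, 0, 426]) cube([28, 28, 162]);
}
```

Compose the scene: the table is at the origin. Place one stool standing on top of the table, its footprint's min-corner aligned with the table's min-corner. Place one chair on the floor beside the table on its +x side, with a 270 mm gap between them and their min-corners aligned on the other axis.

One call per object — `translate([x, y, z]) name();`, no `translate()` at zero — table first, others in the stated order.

table();
translate([0, 0, 765]) stool();
translate([1840, 0, 0]) chair();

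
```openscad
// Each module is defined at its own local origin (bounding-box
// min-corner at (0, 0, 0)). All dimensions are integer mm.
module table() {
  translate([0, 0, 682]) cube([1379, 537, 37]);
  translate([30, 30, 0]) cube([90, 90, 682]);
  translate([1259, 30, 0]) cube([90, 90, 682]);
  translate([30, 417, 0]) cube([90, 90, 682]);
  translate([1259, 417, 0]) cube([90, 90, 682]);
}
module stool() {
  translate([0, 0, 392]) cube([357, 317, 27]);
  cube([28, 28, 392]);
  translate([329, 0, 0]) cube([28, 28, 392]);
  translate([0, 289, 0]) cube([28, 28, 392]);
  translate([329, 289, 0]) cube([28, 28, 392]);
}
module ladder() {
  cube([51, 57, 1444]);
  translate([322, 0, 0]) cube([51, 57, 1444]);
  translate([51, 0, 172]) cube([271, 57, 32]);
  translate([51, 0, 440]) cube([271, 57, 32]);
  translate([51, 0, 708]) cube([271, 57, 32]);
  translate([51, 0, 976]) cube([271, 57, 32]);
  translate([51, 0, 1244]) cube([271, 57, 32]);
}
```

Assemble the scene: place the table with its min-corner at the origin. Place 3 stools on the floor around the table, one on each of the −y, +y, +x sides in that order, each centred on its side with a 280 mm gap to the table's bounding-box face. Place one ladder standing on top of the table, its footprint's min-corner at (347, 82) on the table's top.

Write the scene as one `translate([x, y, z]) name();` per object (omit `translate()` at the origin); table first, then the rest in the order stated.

table();
translate([511, -597, 0]) stool();
translate([511, 817, 0]) stool();
translate([1659, 110, 0]) stool();
translate([347, 82, 719]) ladder();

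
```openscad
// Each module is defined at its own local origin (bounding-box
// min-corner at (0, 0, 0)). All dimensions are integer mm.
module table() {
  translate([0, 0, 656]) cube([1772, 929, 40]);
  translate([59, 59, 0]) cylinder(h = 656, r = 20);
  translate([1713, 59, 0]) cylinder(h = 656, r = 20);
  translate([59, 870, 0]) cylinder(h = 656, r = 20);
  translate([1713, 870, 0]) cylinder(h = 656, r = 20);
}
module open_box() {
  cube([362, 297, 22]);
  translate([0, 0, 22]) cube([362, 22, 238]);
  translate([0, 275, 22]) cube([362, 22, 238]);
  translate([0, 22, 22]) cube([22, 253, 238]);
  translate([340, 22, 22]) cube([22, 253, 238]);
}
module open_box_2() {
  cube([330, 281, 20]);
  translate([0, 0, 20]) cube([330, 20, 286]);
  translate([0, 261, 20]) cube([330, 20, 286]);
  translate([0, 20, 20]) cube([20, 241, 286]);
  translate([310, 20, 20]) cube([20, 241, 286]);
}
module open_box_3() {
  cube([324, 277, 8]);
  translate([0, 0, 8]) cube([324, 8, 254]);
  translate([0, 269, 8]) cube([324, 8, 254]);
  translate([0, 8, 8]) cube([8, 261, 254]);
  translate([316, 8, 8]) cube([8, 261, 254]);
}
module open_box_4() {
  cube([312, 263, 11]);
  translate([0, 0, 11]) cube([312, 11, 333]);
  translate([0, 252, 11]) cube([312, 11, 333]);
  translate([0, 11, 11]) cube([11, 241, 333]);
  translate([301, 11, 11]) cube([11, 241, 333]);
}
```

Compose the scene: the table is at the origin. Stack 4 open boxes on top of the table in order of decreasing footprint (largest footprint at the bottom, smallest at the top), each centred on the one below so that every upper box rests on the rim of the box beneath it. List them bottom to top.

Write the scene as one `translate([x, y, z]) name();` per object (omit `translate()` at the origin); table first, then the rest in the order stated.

table();
translate([705, 316, 696]) open_box();
translate([721, 324, 956]) open_box_2();
translate([724, 326, 1262]) open_box_3();
translate([730, 333, 1524]) open_box_4();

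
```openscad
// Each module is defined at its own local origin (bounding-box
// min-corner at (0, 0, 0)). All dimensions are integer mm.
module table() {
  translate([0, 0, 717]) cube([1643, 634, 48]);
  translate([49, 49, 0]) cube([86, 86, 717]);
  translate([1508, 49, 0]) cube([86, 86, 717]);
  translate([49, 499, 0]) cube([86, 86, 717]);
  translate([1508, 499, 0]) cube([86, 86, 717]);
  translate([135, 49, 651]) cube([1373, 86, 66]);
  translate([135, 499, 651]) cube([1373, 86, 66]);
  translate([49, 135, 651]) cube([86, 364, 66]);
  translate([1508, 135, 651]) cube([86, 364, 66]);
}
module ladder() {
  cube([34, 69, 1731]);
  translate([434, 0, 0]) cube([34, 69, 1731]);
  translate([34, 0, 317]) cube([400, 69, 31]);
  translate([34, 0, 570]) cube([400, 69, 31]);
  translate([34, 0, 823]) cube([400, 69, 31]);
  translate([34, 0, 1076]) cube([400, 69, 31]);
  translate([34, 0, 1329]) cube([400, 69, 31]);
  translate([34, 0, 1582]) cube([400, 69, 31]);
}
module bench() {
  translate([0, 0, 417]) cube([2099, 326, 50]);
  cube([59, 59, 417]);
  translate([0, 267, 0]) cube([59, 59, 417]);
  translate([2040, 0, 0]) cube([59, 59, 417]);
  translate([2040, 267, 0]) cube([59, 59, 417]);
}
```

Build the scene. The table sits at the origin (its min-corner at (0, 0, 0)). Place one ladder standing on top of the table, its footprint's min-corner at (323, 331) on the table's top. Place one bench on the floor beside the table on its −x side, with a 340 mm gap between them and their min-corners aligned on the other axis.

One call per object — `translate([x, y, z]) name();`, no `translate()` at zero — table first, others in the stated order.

table();
translate([323, 331, 765]) ladder();
translate([-2439, 0, 0]) bench();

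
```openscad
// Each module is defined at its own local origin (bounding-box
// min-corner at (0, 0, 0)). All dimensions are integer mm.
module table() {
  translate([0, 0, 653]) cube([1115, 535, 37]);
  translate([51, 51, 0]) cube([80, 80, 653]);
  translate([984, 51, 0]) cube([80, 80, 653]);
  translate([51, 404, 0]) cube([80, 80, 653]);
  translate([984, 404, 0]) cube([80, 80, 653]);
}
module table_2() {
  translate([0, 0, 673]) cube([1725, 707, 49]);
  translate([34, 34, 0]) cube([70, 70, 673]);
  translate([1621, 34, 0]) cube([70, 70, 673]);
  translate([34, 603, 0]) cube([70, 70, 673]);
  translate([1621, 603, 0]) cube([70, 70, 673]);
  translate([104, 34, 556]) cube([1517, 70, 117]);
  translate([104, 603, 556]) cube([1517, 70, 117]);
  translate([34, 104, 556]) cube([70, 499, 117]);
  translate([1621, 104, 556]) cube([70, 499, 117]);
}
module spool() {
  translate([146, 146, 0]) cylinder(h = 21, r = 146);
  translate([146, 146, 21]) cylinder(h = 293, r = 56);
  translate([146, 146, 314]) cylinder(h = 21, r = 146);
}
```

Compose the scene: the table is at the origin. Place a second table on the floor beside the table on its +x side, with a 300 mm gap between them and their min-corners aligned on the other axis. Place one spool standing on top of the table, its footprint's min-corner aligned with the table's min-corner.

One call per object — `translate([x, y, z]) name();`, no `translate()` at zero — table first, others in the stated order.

table();
translate([1415, 0, 0]) table_2();
translate([0, 0, 690]) spool();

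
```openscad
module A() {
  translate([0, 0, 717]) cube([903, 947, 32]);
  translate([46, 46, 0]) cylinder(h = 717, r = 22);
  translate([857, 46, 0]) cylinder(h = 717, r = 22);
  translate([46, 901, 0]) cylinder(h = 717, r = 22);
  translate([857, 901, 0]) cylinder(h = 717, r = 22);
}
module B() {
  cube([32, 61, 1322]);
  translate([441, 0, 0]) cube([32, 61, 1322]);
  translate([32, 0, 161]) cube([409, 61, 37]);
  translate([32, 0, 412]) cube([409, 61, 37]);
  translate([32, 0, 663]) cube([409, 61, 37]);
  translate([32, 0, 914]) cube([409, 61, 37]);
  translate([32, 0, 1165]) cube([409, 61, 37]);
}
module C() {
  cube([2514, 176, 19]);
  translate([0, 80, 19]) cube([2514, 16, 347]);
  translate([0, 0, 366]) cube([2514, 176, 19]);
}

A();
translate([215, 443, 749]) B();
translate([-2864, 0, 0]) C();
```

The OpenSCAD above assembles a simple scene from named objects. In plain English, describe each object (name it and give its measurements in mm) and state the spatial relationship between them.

A is a table: top 903 mm (x) × 947 mm (y), 32 mm thick, upper face at z = 749 mm, on four round legs of 44 mm diameter, each leg's bounding box inset 24 mm from the nearest pair of top edges, running from z = 0 to the bottom of the top.

B is a straight ladder. Two 32×61 mm vertical rails, 1322 mm tall, stand 473 mm apart (outside-to-outside) with their front faces coplanar on the −y side. 5 rungs, each 61 mm deep and 37 mm tall, span between the inner faces of the rails, front faces flush with the rails. The lowest rung's underside is at z = 161 mm and rungs are spaced 251 mm apart (underside to underside).

C is an I-beam lying along x, 2514 mm long. Overall section height 385 mm. Two flanges 176 mm wide (y) and 19 mm thick, one on the floor and one at the top; a web 16 mm thick runs between them, centred on the flange width.

The ladder is on top of the table, centred. The I-beam is on the floor beside the table on its −x side.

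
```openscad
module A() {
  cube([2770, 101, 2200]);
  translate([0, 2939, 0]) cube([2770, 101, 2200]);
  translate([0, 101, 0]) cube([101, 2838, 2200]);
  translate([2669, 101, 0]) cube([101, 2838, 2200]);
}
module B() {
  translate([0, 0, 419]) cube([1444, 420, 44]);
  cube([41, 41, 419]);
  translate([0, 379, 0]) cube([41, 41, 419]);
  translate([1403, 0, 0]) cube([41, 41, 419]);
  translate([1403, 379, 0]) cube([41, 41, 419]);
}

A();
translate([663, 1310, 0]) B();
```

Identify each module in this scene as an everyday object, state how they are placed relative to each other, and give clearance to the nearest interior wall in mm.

A is a house frame. B is a bench. The bench sits inside the house frame, centred. The clearance to the nearest interior wall is 562 mm.

Clearances: x = 562, y = 1209; minimum 562 mm.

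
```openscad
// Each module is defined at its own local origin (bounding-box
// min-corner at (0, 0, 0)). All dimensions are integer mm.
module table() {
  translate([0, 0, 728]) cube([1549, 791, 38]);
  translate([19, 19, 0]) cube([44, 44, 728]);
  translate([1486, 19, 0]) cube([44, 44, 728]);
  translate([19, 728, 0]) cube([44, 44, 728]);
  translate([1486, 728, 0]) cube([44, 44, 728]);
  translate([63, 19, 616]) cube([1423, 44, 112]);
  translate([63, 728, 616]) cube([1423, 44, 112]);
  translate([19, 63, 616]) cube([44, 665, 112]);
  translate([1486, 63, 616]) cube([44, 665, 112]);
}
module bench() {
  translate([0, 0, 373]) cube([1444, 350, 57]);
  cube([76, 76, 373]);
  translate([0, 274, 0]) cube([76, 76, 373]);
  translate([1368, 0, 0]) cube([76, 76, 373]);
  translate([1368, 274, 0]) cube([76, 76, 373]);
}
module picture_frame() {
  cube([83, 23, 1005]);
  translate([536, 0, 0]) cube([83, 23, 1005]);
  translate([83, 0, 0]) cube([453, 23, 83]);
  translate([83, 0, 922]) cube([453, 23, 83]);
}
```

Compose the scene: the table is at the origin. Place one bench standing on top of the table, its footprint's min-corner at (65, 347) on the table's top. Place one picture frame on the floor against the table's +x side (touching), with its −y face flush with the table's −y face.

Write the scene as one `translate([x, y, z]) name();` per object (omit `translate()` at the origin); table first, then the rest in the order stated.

table();
translate([65, 347, 766]) bench();
translate([1549, 0, 0]) picture_frame();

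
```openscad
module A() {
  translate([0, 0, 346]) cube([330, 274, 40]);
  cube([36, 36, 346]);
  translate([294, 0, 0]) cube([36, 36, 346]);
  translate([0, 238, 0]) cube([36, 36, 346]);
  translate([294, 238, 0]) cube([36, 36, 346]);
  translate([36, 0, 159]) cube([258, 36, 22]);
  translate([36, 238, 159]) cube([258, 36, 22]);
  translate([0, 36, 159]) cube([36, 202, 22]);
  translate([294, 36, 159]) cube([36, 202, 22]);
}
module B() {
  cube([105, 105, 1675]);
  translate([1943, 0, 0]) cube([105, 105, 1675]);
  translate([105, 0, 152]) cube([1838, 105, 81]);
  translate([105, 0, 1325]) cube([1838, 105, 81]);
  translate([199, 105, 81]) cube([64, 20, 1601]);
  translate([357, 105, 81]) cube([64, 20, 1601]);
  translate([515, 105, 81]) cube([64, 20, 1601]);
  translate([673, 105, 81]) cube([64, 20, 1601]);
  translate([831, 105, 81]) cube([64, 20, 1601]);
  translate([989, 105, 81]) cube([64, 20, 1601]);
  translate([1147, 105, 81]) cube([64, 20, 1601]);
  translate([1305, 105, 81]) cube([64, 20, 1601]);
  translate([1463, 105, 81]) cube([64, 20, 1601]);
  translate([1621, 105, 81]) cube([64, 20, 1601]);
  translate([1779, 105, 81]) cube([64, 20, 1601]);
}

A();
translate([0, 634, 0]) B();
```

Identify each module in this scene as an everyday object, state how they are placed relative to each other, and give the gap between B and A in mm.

The fence section's nearest face is 360 mm from the stool's +y face.

A is a stool. B is a fence section. The fence section is on the floor beside the stool on its +y side. The gap between the fence section and the stool is 360 mm.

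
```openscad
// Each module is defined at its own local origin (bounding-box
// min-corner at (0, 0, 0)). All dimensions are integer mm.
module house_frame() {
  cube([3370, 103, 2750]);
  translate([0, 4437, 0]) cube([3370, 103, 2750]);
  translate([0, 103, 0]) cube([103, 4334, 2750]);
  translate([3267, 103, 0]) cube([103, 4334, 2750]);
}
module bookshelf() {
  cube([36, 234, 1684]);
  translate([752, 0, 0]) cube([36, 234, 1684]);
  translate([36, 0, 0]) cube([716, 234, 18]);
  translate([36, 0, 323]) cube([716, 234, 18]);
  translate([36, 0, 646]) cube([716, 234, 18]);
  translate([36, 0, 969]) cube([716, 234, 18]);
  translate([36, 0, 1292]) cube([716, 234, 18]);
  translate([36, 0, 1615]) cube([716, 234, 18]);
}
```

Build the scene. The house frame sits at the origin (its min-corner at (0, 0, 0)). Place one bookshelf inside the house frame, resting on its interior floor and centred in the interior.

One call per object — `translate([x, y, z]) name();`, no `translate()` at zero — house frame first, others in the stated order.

house_frame();
translate([1291, 2153, 0]) bookshelf();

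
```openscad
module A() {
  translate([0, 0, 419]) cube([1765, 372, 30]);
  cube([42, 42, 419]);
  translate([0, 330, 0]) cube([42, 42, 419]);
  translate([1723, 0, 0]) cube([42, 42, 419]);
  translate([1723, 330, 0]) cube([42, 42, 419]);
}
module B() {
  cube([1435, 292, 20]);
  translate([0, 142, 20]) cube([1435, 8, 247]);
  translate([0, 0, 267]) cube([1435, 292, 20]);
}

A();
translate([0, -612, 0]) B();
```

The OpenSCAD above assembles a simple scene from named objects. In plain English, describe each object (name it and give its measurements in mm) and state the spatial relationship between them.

A is a long wooden bench with a 1765 mm (x) × 372 mm (y) seat, 30 mm thick, its top surface 449 mm above the floor. Four 42 mm square legs at the seat corners, flush with the edges, run from z = 0 to the seat underside.

B is an I-beam lying along x, 1435 mm long. Overall section height 287 mm. Two flanges 292 mm wide (y) and 20 mm thick, one on the floor and one at the top; a web 8 mm thick runs between them, centred on the flange width.

The I-beam is on the floor beside the bench on its −y side.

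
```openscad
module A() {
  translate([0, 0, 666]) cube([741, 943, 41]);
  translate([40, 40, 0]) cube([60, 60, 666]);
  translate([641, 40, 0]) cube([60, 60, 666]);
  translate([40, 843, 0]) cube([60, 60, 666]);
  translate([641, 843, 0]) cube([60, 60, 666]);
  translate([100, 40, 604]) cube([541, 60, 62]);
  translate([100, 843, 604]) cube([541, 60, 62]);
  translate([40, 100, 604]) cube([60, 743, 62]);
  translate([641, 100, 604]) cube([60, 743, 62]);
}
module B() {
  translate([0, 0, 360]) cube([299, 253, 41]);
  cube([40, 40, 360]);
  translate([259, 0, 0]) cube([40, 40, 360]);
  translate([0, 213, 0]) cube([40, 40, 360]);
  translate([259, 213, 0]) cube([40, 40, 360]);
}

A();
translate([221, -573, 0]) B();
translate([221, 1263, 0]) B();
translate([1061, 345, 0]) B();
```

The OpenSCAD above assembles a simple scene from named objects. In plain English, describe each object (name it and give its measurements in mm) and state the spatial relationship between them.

A is a table with a 741×943 mm rectangular top, 41 mm thick, top surface at z = 707 mm, supported by four 60×60 mm square legs, each inset 40 mm from the nearest pair of top edges, running from the floor. Four apron rails, 60 mm thick and 62 mm tall, run between adjacent legs with their top edges flush with the underside of the top and their outer faces flush with the legs' outer faces.

B is a simple wooden stool: a rectangular seat 299 mm (x) by 253 mm (y), 41 mm thick, top face at z = 401 mm, on four square legs, each 40×40 mm in cross-section. The legs rest on z = 0, each flush with a corner of the seat.

Three stools sit around the table at the −y, +y, +x sides.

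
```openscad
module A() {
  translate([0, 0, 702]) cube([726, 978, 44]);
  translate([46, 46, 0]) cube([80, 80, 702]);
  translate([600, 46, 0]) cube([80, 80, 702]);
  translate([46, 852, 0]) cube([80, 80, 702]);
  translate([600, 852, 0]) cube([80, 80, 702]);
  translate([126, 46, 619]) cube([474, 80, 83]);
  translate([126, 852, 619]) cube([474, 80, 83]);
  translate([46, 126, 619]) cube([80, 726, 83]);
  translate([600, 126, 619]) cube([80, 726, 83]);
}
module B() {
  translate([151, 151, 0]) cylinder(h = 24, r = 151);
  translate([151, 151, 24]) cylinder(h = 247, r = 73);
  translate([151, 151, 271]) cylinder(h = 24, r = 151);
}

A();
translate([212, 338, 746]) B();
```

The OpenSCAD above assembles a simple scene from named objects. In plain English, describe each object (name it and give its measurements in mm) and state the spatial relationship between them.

A is a table: top 726 mm (x) × 978 mm (y), 44 mm thick, upper face at z = 746 mm, on four 80×80 mm square legs, each inset 46 mm from the nearest pair of top edges, running from z = 0 to the bottom of the top. Four apron rails, 80 mm thick and 83 mm tall, run between adjacent legs with their top edges flush with the underside of the top and their outer faces flush with the legs' outer faces.

B is a spool: two coaxial disc flanges of radius 151 mm and thickness 24 mm, joined by a core cylinder of radius 73 mm and height 247 mm. The lower flange rests on z = 0 and the three cylinders share a vertical axis.

The spool is on top of the table, centred.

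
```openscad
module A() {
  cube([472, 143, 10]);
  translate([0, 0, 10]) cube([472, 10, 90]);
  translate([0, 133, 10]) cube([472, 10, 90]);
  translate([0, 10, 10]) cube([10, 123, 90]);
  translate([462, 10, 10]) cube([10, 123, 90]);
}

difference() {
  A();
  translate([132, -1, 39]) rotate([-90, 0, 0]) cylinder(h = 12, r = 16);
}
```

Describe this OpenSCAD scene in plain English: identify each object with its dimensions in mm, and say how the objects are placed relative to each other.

A is an open-topped rectangular box: outside dimensions 472×143×100 mm, with a uniform wall and base thickness of 10 mm. The base is a full 472×143 slab on the floor; four walls sit on top of the base. The front and back walls (the −y and +y sides) span the full width; the two side walls fit between them.

The open box has a circular hole of radius 16 mm through its front wall, centred at (x = 132, z = 39).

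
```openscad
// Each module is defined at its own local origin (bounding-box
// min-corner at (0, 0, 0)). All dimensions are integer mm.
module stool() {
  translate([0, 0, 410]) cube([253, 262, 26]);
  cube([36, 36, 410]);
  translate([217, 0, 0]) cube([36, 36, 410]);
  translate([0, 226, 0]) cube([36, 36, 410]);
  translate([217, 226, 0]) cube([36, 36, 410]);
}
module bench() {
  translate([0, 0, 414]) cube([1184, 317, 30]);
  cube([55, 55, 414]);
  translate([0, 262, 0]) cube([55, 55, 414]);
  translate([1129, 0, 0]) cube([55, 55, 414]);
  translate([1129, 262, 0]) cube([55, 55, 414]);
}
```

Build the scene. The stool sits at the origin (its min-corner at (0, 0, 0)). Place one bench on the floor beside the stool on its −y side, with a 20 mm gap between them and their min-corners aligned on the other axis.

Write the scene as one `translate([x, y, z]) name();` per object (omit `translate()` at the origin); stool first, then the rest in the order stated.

stool();
translate([0, -337, 0]) bench();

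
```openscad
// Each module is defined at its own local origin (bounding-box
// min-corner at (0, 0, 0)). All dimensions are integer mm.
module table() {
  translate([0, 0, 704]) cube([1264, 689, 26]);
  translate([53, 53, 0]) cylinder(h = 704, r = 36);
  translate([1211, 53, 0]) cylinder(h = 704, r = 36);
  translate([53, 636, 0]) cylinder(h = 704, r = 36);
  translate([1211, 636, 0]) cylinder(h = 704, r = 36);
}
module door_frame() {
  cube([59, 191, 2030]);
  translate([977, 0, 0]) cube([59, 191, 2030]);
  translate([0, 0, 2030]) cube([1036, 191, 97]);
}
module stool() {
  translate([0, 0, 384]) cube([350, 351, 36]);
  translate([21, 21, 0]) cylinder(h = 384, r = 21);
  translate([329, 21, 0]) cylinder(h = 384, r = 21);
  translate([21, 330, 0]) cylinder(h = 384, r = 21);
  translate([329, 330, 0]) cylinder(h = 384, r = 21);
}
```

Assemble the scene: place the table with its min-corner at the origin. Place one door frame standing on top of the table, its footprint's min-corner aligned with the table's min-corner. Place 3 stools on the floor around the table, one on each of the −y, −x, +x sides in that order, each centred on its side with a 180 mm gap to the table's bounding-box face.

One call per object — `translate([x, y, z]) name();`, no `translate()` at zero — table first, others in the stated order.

table();
translate([0, 0, 730]) door_frame();
translate([457, -531, 0]) stool();
translate([-530, 169, 0]) stool();
translate([1444, 169, 0]) stool();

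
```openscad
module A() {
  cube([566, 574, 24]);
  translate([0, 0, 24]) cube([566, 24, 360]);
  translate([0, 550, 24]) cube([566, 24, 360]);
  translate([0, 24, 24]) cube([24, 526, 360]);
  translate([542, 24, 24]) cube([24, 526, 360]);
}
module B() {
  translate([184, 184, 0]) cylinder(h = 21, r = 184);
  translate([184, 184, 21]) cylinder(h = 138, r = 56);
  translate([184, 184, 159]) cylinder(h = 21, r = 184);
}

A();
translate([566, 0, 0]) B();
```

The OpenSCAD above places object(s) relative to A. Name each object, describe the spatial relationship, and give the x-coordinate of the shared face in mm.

A is an open box. B is a spool. The spool is against the open box's +x side, with their −y faces flush. The x-coordinate of the shared face is 566 mm.

The open box's +x face and the spool's −x face are both at x = 566 mm.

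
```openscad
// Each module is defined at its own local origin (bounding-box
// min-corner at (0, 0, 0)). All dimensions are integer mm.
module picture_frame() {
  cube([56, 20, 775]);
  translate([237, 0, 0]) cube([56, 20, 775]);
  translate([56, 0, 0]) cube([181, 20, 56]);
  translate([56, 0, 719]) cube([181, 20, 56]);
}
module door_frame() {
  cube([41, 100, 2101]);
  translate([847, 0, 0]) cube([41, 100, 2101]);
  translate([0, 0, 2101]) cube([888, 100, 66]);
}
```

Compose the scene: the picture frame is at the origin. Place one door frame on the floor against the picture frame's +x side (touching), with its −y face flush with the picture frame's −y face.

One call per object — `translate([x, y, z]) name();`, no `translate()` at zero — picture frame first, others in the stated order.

picture_frame();
translate([293, 0, 0]) door_frame();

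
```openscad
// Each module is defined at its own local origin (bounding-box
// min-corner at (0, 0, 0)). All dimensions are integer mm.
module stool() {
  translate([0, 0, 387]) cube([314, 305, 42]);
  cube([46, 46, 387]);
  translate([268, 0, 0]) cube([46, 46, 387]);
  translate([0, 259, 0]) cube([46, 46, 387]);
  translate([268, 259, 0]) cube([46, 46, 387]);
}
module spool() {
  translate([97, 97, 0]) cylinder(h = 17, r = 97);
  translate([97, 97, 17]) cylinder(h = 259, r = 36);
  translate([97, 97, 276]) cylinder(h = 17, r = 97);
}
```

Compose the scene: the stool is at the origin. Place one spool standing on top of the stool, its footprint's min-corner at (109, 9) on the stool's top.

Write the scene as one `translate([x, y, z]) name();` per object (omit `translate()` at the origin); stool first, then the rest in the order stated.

stool();
translate([109, 9, 429]) spool();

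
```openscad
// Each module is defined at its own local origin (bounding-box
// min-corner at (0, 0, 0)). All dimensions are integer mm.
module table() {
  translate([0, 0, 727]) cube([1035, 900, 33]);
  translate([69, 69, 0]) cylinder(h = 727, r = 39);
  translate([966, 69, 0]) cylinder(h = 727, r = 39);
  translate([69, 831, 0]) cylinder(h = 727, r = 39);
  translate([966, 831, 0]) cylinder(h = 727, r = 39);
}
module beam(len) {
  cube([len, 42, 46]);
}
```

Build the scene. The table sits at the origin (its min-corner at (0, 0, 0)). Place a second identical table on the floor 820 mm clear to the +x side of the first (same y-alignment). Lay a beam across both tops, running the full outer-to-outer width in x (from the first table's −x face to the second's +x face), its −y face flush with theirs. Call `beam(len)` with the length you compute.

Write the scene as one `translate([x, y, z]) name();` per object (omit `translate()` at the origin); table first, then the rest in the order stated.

table();
translate([1855, 0, 0]) table();
translate([0, 0, 760]) beam(2890);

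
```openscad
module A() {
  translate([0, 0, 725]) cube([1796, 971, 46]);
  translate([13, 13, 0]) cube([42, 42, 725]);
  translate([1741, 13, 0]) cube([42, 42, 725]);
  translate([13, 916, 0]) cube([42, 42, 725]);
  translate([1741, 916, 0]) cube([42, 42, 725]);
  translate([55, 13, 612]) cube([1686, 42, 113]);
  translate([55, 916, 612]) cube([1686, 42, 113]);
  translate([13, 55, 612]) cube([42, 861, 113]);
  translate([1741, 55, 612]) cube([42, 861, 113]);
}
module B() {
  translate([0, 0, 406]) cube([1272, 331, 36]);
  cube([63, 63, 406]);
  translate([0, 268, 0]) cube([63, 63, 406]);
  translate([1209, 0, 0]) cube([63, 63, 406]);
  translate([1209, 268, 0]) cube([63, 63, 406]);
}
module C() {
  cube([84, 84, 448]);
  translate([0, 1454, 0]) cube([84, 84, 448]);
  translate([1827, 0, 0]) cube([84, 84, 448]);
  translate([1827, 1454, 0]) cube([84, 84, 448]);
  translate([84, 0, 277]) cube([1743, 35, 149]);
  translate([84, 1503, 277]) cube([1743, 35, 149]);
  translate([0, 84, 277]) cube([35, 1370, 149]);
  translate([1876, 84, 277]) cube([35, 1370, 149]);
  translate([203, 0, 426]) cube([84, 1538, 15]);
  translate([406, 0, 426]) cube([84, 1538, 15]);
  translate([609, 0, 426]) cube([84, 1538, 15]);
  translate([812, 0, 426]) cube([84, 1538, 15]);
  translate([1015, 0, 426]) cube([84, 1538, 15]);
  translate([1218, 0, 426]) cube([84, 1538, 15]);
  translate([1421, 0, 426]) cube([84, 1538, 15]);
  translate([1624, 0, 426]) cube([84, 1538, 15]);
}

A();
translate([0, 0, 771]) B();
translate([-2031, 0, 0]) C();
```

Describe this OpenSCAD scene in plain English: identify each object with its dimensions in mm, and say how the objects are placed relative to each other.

A is a table with a 1796×971 mm rectangular top, 46 mm thick, top surface at z = 771 mm, supported by four 42×42 mm square legs, each inset 13 mm from the nearest pair of top edges, running from the floor. Four apron rails, 42 mm thick and 113 mm tall, run between adjacent legs with their top edges flush with the underside of the top and their outer faces flush with the legs' outer faces.

B is a bench: a 1272×331 mm seat slab, 36 mm thick, top at z = 442 mm, on four 63×63 mm square legs flush with the seat corners and standing on z = 0.

C is a bed frame 1911 mm long (x) by 1538 mm wide (y). Four 84×84 mm corner posts, 448 mm tall, at the corners of the footprint. Four rails of 35 mm thickness and 149 mm height run between adjacent posts with their undersides at z = 277 mm, their outer faces flush with the outside of the frame (the two x-running rails run between the posts' inner faces; the two y-running rails run between the posts' inner faces). 8 slats, each 84 mm wide (x) and 15 mm thick, lie across the top of the two x-running rails, running the full 1538 mm width of the frame in y; the slats are evenly spaced along x between the inner faces of the end posts with equal gaps (rounded down to the nearest mm) at the −x end and between each pair — any rounding remainder accumulates at the +x end.

The bench is on top of the table. The bed frame is on the floor beside the table on its −x side.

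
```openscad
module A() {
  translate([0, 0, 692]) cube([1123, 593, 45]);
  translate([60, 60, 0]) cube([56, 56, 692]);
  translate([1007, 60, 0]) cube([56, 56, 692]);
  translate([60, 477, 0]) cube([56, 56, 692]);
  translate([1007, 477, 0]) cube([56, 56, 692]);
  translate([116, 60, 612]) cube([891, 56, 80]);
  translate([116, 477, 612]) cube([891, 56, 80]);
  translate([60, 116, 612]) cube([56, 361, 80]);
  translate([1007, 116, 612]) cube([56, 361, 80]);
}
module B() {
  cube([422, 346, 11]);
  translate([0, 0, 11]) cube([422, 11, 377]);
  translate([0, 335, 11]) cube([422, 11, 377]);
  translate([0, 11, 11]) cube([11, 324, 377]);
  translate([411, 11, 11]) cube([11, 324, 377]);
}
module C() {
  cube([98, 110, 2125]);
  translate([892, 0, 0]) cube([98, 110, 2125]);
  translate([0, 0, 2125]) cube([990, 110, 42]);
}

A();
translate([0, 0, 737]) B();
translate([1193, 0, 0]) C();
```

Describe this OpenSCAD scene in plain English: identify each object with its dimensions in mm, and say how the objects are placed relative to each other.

A is a rectangular dining table. The top is 1123×593×45 mm with its upper surface at z = 737 mm. It stands on four 56×56 mm square legs, each inset 60 mm from the nearest pair of top edges, running from the floor to the underside of the top. Four apron rails, 56 mm thick and 80 mm tall, run between adjacent legs with their top edges flush with the underside of the top and their outer faces flush with the legs' outer faces.

B is an open-topped rectangular box: outside dimensions 422×346×388 mm, with a uniform wall and base thickness of 11 mm. The base is a full 422×346 slab on the floor; four walls sit on top of the base. The front and back walls (the −y and +y sides) span the full width; the two side walls fit between them.

C is a door frame. The clear opening is 794 mm wide and 2125 mm high. Two 98 mm wide jambs, 110 mm deep, stand either side of the opening from the floor to the top of the opening. A 42 mm thick head sits across the top of both jambs, spanning the full outside width of the frame.

The open box is on top of the table. The door frame is on the floor beside the table on its +x side.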